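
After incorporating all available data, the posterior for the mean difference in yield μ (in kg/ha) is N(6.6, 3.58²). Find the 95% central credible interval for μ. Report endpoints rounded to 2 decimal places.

The posterior is symmetric, so the 95% equal-tailed interval is μ = 6.6 ± z·3.58 with z = 1.960.
Half-width: 1.960 × 3.58 = 7.02.
6.6 − 7.02 = -0.42; 6.6 + 7.02 = 13.62.

[-0.42, 13.62]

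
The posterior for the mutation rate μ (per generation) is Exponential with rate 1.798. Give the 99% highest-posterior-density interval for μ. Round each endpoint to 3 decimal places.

[0.000, 2.561]

The exponential density is strictly decreasing on [0, ∞), so the HPD interval is anchored at 0: [0, q] with P(μ ≤ q) = 0.99.
q = −ln(1 − 0.99) / 1.798 = 4.6052 / 1.798 = 2.561.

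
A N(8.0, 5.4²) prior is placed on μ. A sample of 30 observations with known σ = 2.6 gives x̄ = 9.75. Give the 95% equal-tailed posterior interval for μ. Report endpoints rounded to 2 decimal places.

[8.81, 10.66]

Posterior precision = 1/5.4² + 30/2.6² = 0.0343 + 4.4379 = 4.4722, so posterior SD = 0.4729.
Posterior mean = (8.0/5.4² + 30·9.75/2.6²) / 4.4722 = 9.7366.
Interval: 9.7366 ± 1.960 × 0.4729 → [8.81, 10.66].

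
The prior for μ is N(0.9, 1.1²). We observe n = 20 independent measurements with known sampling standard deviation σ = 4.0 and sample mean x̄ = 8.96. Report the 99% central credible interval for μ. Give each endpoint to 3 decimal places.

[3.964, 7.540]

Posterior precision = 1/1.1² + 20/4.0² = 0.8264 + 1.2500 = 2.0764, so posterior SD = 0.6940.
Posterior mean = (0.9/1.1² + 20·8.96/4.0²) / 2.0764 = 5.7520.
Interval: 5.7520 ± 2.576 × 0.6940 → [3.964, 7.540].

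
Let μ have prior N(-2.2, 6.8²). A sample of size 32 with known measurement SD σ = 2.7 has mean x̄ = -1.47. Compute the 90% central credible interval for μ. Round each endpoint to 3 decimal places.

Posterior precision = 1/6.8² + 32/2.7² = 0.0216 + 4.3896 = 4.4112, so posterior SD = 0.4761.
Posterior mean = (-2.2/6.8² + 32·-1.47/2.7²) / 4.4112 = -1.4736.
Interval: -1.4736 ± 1.645 × 0.4761 → [-2.257, -0.690].

[-2.257, -0.690]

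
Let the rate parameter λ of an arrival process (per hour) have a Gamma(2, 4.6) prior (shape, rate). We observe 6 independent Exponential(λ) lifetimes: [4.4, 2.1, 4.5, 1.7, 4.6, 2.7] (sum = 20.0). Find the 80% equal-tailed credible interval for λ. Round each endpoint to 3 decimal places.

[0.189, 0.478]

Posterior: Gamma(2+6, 4.6+20.0) = Gamma(8, 24.6) (shape, rate).
Equal-tailed 80% interval: Gamma(8, 24.6) quantiles at 0.1 and 0.9.
Posterior mean ≈ 0.325, SD ≈ 0.115; a Normal approximation gives roughly [0.178, 0.473].
Exact: lower = 0.189; upper = 0.478.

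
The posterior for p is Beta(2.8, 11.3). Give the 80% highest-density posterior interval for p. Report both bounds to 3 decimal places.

[0.053, 0.302]

The posterior is unimodal and skewed, so the HPD interval has equal density at both endpoints and is the shortest 80% interval.
Solving f(0.053) = f(0.302) with F(0.302) − F(0.053) = 0.80 gives [0.053, 0.302].
For comparison, the equal-tailed interval is [0.077, 0.340]; the HPD is narrower and shifted toward the mode.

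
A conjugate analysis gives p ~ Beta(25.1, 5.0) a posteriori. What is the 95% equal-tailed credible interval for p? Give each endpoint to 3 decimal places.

Posterior: Beta(25.1, 5.0).
Equal-tailed 95% interval: the 0.025 and 0.975 quantiles of Beta(25.1, 5.0).
Posterior mean ≈ 0.834, SD ≈ 0.067; a Normal approximation gives roughly [0.703, 0.965].
Exact: F⁻¹(0.025) = 0.684; F⁻¹(0.975) = 0.942.

[0.684, 0.942]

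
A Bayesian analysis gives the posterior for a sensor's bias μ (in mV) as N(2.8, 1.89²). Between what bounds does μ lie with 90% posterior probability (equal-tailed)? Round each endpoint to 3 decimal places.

The posterior is symmetric, so the 90% equal-tailed interval is μ = 2.8 ± z·1.89 with z = 1.645.
Half-width: 1.645 × 1.89 = 3.109.
2.8 − 3.109 = -0.309; 2.8 + 3.109 = 5.909.

[-0.309, 5.909]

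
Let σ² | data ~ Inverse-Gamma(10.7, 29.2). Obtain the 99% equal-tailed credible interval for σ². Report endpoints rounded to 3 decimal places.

Inverse-Gamma(10.7, 29.2) quantiles: F⁻¹(0.005) and F⁻¹(0.995).
Equivalently, 1/σ² ~ Gamma(10.7, rate = 29.2); invert its 0.995 and 0.005 quantiles.
Posterior mean ≈ 3.010, SD ≈ 1.021; a Normal approximation gives roughly [0.381, 5.639].
Exact: lower = 1.392; upper = 7.056.

[1.392, 7.056]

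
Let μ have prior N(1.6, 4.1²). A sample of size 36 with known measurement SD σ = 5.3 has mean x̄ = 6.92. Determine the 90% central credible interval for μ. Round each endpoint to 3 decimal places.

Posterior precision = 1/4.1² + 36/5.3² = 0.0595 + 1.2816 = 1.3411, so posterior SD = 0.8635.
Posterior mean = (1.6/4.1² + 36·6.92/5.3²) / 1.3411 = 6.6840.
Interval: 6.6840 ± 1.645 × 0.8635 → [5.264, 8.104].

[5.264, 8.104]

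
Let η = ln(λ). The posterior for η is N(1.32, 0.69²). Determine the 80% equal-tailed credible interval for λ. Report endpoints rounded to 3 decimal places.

On the log scale the 80% interval is 1.32 ± 1.282 × 0.69 = [0.4357, 2.2043].
Exponentiate: [e^0.4357, e^2.2043] = [1.546, 9.064].

[1.546, 9.064]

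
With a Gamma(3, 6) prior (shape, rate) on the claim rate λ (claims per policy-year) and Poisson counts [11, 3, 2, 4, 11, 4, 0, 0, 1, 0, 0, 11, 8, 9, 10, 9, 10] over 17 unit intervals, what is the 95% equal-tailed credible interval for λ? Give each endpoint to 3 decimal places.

Posterior: Gamma(3+93, 6+17) = Gamma(96, 23) (shape, rate).
Equal-tailed 95% interval: Gamma(96, 23) quantiles at 0.025 and 0.975.
Posterior mean ≈ 4.174, SD ≈ 0.426; a Normal approximation gives roughly [3.339, 5.009].
Exact: lower = 3.381; upper = 5.049.

[3.381, 5.049]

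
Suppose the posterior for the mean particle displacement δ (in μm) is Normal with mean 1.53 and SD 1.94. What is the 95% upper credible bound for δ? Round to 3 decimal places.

4.721

Need U with P(δ ≤ U) = 0.95: U = 1.53 + z_{0.05}·1.94.
z = 1.645; U = 1.53 + 1.645 × 1.94 = 4.721.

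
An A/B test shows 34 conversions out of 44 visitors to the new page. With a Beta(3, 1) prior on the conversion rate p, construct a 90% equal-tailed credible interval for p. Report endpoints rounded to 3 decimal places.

Posterior: Beta(3+34, 1+10) = Beta(37, 11).
Equal-tailed 90% interval: the 0.05 and 0.95 quantiles of Beta(37, 11).
Posterior mean ≈ 0.771, SD ≈ 0.060; a Normal approximation gives roughly [0.672, 0.870].
Exact: F⁻¹(0.05) = 0.666; F⁻¹(0.95) = 0.863.

[0.666, 0.863]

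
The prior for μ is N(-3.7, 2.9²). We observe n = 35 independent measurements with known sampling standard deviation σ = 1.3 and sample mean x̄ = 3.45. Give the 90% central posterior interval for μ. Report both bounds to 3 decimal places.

Posterior precision = 1/2.9² + 35/1.3² = 0.1189 + 20.7101 = 20.8290, so posterior SD = 0.2191.
Posterior mean = (-3.7/2.9² + 35·3.45/1.3²) / 20.8290 = 3.4092.
Interval: 3.4092 ± 1.645 × 0.2191 → [3.049, 3.770].

[3.049, 3.770]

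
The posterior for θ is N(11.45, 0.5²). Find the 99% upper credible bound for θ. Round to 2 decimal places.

12.61

Need U with P(θ ≤ U) = 0.99: U = 11.45 + z_{0.01}·0.5.
z = 2.326; U = 11.45 + 2.326 × 0.5 = 12.61.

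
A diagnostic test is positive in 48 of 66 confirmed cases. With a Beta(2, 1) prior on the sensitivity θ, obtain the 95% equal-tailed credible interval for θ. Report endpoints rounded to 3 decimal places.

[0.614, 0.823]

Posterior: Beta(2+48, 1+18) = Beta(50, 19).
Equal-tailed 95% interval: the 0.025 and 0.975 quantiles of Beta(50, 19).
Posterior mean ≈ 0.725, SD ≈ 0.053; a Normal approximation gives roughly [0.620, 0.829].
Exact: F⁻¹(0.025) = 0.614; F⁻¹(0.975) = 0.823.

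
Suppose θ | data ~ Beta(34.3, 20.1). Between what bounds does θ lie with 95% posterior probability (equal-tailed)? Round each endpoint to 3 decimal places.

Posterior: Beta(34.3, 20.1).
Equal-tailed 95% interval: the 0.025 and 0.975 quantiles of Beta(34.3, 20.1).
Posterior mean ≈ 0.631, SD ≈ 0.065; a Normal approximation gives roughly [0.503, 0.758].
Exact: F⁻¹(0.025) = 0.499; F⁻¹(0.975) = 0.752.

[0.499, 0.752]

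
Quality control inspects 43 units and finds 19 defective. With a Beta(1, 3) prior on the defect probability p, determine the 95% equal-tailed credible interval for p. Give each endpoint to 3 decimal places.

[0.289, 0.568]

Posterior: Beta(1+19, 3+24) = Beta(20, 27).
Equal-tailed 95% interval: the 0.025 and 0.975 quantiles of Beta(20, 27).
Posterior mean ≈ 0.426, SD ≈ 0.071; a Normal approximation gives roughly [0.286, 0.565].
Exact: F⁻¹(0.025) = 0.289; F⁻¹(0.975) = 0.568.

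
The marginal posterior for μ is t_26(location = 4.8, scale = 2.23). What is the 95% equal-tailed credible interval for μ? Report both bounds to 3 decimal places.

The t_26 distribution is symmetric; the 95% interval is 4.8 ± t·2.23 with t_{0.975,26} = 2.056.
Half-width: 2.056 × 2.23 = 4.584.
4.8 − 4.584 = 0.216; 4.8 + 4.584 = 9.384.

[0.216, 9.384]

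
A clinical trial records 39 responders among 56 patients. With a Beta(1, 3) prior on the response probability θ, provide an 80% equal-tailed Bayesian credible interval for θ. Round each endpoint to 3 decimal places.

[0.588, 0.743]

Posterior: Beta(1+39, 3+17) = Beta(40, 20).
Equal-tailed 80% interval: the 0.1 and 0.9 quantiles of Beta(40, 20).
Posterior mean ≈ 0.667, SD ≈ 0.060; a Normal approximation gives roughly [0.589, 0.744].
Exact: F⁻¹(0.1) = 0.588; F⁻¹(0.9) = 0.743.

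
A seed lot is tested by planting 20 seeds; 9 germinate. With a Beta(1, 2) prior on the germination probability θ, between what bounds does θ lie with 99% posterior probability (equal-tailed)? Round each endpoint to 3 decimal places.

[0.195, 0.695]

Posterior: Beta(1+9, 2+11) = Beta(10, 13).
Equal-tailed 99% interval: the 0.005 and 0.995 quantiles of Beta(10, 13).
Posterior mean ≈ 0.435, SD ≈ 0.101; a Normal approximation gives roughly [0.174, 0.695].
Exact: F⁻¹(0.005) = 0.195; F⁻¹(0.995) = 0.695.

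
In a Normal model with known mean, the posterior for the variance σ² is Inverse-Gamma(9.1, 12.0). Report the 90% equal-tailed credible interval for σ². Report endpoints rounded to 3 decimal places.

Inverse-Gamma(9.1, 12.0) quantiles: F⁻¹(0.05) and F⁻¹(0.95).
Equivalently, 1/σ² ~ Gamma(9.1, rate = 12.0); invert its 0.95 and 0.05 quantiles.
Posterior mean ≈ 1.481, SD ≈ 0.556; a Normal approximation gives roughly [0.567, 2.396].
Exact: lower = 0.824; upper = 2.517.

[0.824, 2.517]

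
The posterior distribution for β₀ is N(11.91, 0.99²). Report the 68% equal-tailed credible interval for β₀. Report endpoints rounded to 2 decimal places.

The posterior is symmetric, so the 68% equal-tailed interval is β₀ = 11.91 ± z·0.99 with z = 0.994.
Half-width: 0.994 × 0.99 = 0.98.
11.91 − 0.98 = 10.93; 11.91 + 0.98 = 12.89.

[10.93, 12.89]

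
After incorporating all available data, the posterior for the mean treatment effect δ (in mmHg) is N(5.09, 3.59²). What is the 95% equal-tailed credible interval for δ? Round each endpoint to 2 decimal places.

The posterior is symmetric, so the 95% equal-tailed interval is δ = 5.09 ± z·3.59 with z = 1.960.
Half-width: 1.960 × 3.59 = 7.04.
5.09 − 7.04 = -1.95; 5.09 + 7.04 = 12.13.

[-1.95, 12.13]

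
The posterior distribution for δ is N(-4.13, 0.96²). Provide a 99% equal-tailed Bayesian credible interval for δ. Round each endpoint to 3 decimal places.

[-6.603, -1.657]

The posterior is symmetric, so the 99% equal-tailed interval is δ = -4.13 ± z·0.96 with z = 2.576.
Half-width: 2.576 × 0.96 = 2.473.
-4.13 − 2.473 = -6.603; -4.13 + 2.473 = -1.657.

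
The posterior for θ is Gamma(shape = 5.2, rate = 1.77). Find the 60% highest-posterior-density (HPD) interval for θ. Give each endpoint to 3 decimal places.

[1.513, 3.510]

The posterior is unimodal and skewed, so the HPD interval has equal density at both endpoints and is the shortest 60% interval.
Solving f(1.513) = f(3.510) with F(3.510) − F(1.513) = 0.60 gives [1.513, 3.510].
For comparison, the equal-tailed interval is [1.837, 3.932]; the HPD is narrower and shifted toward the mode.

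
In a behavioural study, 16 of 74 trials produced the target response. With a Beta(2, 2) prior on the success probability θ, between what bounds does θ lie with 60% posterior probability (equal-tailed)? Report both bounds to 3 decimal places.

Posterior: Beta(2+16, 2+58) = Beta(18, 60).
Equal-tailed 60% interval: the 0.2 and 0.8 quantiles of Beta(18, 60).
Posterior mean ≈ 0.231, SD ≈ 0.047; a Normal approximation gives roughly [0.191, 0.271].
Exact: F⁻¹(0.2) = 0.190; F⁻¹(0.8) = 0.270.

[0.190, 0.270]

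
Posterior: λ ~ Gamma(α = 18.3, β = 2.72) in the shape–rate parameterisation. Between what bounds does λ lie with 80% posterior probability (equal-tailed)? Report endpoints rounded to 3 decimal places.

Posterior: Gamma(shape 18.3, rate 2.72).
Equal-tailed 80% interval: Gamma(18.3, 2.72) quantiles at 0.1 and 0.9.
Posterior mean ≈ 6.728, SD ≈ 1.573; a Normal approximation gives roughly [4.712, 8.743].
Exact: lower = 4.807; upper = 8.806.

[4.807, 8.806]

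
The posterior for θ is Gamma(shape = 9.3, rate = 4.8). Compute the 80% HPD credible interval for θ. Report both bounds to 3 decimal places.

The posterior is unimodal and skewed, so the HPD interval has equal density at both endpoints and is the shortest 80% interval.
Solving f(1.064) = f(2.627) with F(2.627) − F(1.064) = 0.80 gives [1.064, 2.627].
For comparison, the equal-tailed interval is [1.181, 2.783]; the HPD is narrower and shifted toward the mode.

[1.064, 2.627]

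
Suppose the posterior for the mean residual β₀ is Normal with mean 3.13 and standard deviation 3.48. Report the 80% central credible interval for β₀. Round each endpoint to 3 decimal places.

[-1.330, 7.590]

The posterior is symmetric, so the 80% equal-tailed interval is β₀ = 3.13 ± z·3.48 with z = 1.282.
Half-width: 1.282 × 3.48 = 4.460.
3.13 − 4.460 = -1.330; 3.13 + 4.460 = 7.590.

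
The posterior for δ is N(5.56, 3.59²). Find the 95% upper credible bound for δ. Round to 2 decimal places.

Need U with P(δ ≤ U) = 0.95: U = 5.56 + z_{0.05}·3.59.
z = 1.645; U = 5.56 + 1.645 × 3.59 = 11.47.

11.47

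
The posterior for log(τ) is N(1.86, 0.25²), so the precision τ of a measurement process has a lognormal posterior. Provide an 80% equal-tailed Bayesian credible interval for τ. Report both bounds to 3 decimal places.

On the log scale the 80% interval is 1.86 ± 1.282 × 0.25 = [1.5396, 2.1804].
Exponentiate: [e^1.5396, e^2.1804] = [4.663, 8.850].

[4.663, 8.850]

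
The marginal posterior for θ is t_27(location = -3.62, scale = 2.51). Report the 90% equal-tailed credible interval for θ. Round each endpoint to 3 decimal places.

[-7.895, 0.655]

The t_27 distribution is symmetric; the 90% interval is -3.62 ± t·2.51 with t_{0.95,27} = 1.703.
Half-width: 1.703 × 2.51 = 4.275.
-3.62 − 4.275 = -7.895; -3.62 + 4.275 = 0.655.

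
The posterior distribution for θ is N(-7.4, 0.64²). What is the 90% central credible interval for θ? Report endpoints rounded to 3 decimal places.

[-8.453, -6.347]

The posterior is symmetric, so the 90% equal-tailed interval is θ = -7.4 ± z·0.64 with z = 1.645.
Half-width: 1.645 × 0.64 = 1.053.
-7.4 − 1.053 = -8.453; -7.4 + 1.053 = -6.347.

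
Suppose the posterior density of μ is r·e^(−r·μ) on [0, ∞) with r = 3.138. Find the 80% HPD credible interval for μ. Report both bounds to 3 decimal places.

[0.000, 0.513]

The exponential density is strictly decreasing on [0, ∞), so the HPD interval is anchored at 0: [0, q] with P(μ ≤ q) = 0.80.
q = −ln(1 − 0.80) / 3.138 = 1.6094 / 3.138 = 0.513.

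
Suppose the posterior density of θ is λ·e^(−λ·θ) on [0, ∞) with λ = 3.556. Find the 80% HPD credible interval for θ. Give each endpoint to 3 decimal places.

[0.000, 0.453]

The exponential density is strictly decreasing on [0, ∞), so the HPD interval is anchored at 0: [0, q] with P(θ ≤ q) = 0.80.
q = −ln(1 − 0.80) / 3.556 = 1.6094 / 3.556 = 0.453.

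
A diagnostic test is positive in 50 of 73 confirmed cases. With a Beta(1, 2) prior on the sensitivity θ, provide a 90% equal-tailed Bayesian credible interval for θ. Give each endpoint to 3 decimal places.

[0.580, 0.757]

Posterior: Beta(1+50, 2+23) = Beta(51, 25).
Equal-tailed 90% interval: the 0.05 and 0.95 quantiles of Beta(51, 25).
Posterior mean ≈ 0.671, SD ≈ 0.054; a Normal approximation gives roughly [0.583, 0.759].
Exact: F⁻¹(0.05) = 0.580; F⁻¹(0.95) = 0.757.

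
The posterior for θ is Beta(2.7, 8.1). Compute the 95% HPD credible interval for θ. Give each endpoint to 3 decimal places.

The posterior is unimodal and skewed, so the HPD interval has equal density at both endpoints and is the shortest 95% interval.
Solving f(0.033) = f(0.495) with F(0.495) − F(0.033) = 0.95 gives [0.033, 0.495].
For comparison, the equal-tailed interval is [0.054, 0.533]; the HPD is narrower and shifted toward the mode.

[0.033, 0.495]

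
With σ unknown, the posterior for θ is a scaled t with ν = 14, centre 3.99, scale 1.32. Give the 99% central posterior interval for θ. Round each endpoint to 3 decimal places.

[0.061, 7.919]

The t_14 distribution is symmetric; the 99% interval is 3.99 ± t·1.32 with t_{0.995,14} = 2.977.
Half-width: 2.977 × 1.32 = 3.929.
3.99 − 3.929 = 0.061; 3.99 + 3.929 = 7.919.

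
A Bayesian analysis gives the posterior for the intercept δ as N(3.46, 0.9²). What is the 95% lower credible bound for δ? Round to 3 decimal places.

Need L with P(δ ≥ L) = 0.95: L = 3.46 − z_{0.05}·0.9.
z = 1.645; L = 3.46 − 1.645 × 0.9 = 1.980.

1.980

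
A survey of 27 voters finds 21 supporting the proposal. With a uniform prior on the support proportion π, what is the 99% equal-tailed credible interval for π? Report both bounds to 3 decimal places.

Posterior: Beta(1+21, 1+6) = Beta(22, 7).
Equal-tailed 99% interval: the 0.005 and 0.995 quantiles of Beta(22, 7).
Posterior mean ≈ 0.759, SD ≈ 0.078; a Normal approximation gives roughly [0.557, 0.960].
Exact: F⁻¹(0.005) = 0.531; F⁻¹(0.995) = 0.921.

[0.531, 0.921]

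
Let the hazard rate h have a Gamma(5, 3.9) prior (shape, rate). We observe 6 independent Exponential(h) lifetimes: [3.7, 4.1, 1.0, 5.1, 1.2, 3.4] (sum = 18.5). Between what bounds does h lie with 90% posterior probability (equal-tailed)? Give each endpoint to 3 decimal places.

Posterior: Gamma(5+6, 3.9+18.5) = Gamma(11, 22.4) (shape, rate).
Equal-tailed 90% interval: Gamma(11, 22.4) quantiles at 0.05 and 0.95.
Posterior mean ≈ 0.491, SD ≈ 0.148; a Normal approximation gives roughly [0.248, 0.735].
Exact: lower = 0.275; upper = 0.757.

[0.275, 0.757]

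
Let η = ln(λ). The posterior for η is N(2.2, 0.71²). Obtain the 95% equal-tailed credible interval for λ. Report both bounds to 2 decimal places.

On the log scale the 95% interval is 2.2 ± 1.960 × 0.71 = [0.8084, 3.5916].
Exponentiate: [e^0.8084, e^3.5916] = [2.24, 36.29].

[2.24, 36.29]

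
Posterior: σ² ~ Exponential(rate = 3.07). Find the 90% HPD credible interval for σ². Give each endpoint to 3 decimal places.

[0.000, 0.750]

The exponential density is strictly decreasing on [0, ∞), so the HPD interval is anchored at 0: [0, q] with P(σ² ≤ q) = 0.90.
q = −ln(1 − 0.90) / 3.07 = 2.3026 / 3.07 = 0.750.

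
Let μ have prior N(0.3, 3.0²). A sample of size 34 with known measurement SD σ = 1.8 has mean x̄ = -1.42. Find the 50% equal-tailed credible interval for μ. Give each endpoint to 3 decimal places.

Posterior precision = 1/3.0² + 34/1.8² = 0.1111 + 10.4938 = 10.6049, so posterior SD = 0.3071.
Posterior mean = (0.3/3.0² + 34·-1.42/1.8²) / 10.6049 = -1.4020.
Interval: -1.4020 ± 0.674 × 0.3071 → [-1.609, -1.195].

[-1.609, -1.195]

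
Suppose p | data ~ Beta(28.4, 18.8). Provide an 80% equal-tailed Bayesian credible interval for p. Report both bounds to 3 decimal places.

[0.510, 0.692]

Posterior: Beta(28.4, 18.8).
Equal-tailed 80% interval: the 0.1 and 0.9 quantiles of Beta(28.4, 18.8).
Posterior mean ≈ 0.602, SD ≈ 0.071; a Normal approximation gives roughly [0.511, 0.692].
Exact: F⁻¹(0.1) = 0.510; F⁻¹(0.9) = 0.692.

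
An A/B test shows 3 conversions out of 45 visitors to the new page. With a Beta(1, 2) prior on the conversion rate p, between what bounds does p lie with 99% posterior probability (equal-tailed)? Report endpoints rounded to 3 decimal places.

[0.015, 0.215]

Posterior: Beta(1+3, 2+42) = Beta(4, 44).
Equal-tailed 99% interval: the 0.005 and 0.995 quantiles of Beta(4, 44).
Posterior mean ≈ 0.083, SD ≈ 0.039; a Normal approximation gives roughly [-0.018, 0.185].
Exact: F⁻¹(0.005) = 0.015; F⁻¹(0.995) = 0.215.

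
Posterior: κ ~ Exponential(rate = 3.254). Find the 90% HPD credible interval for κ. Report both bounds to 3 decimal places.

[0.000, 0.708]

The exponential density is strictly decreasing on [0, ∞), so the HPD interval is anchored at 0: [0, q] with P(κ ≤ q) = 0.90.
q = −ln(1 − 0.90) / 3.254 = 2.3026 / 3.254 = 0.708.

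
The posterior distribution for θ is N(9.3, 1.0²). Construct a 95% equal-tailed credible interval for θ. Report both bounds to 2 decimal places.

[7.34, 11.26]

The posterior is symmetric, so the 95% equal-tailed interval is θ = 9.3 ± z·1.0 with z = 1.960.
Half-width: 1.960 × 1.0 = 1.96.
9.3 − 1.96 = 7.34; 9.3 + 1.96 = 11.26.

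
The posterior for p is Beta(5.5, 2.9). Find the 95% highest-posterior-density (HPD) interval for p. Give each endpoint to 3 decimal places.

The posterior is unimodal and skewed, so the HPD interval has equal density at both endpoints and is the shortest 95% interval.
Solving f(0.356) = f(0.934) with F(0.934) − F(0.356) = 0.95 gives [0.356, 0.934].
For comparison, the equal-tailed interval is [0.327, 0.914]; the HPD is narrower and shifted toward the mode.

[0.356, 0.934]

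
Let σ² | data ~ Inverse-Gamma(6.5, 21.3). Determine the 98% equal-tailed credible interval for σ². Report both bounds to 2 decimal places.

[1.54, 10.37]

Inverse-Gamma(6.5, 21.3) quantiles: F⁻¹(0.01) and F⁻¹(0.99).
Equivalently, 1/σ² ~ Gamma(6.5, rate = 21.3); invert its 0.99 and 0.01 quantiles.
Posterior mean ≈ 3.87, SD ≈ 1.83; a Normal approximation gives roughly [-0.37, 8.12].
Exact: lower = 1.54; upper = 10.37.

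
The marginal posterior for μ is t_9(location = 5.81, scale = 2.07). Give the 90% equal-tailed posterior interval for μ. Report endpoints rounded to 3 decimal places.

The t_9 distribution is symmetric; the 90% interval is 5.81 ± t·2.07 with t_{0.95,9} = 1.833.
Half-width: 1.833 × 2.07 = 3.795.
5.81 − 3.795 = 2.015; 5.81 + 3.795 = 9.605.

[2.015, 9.605]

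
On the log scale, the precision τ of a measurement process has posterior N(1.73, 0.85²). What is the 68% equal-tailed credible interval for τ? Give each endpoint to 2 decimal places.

[2.42, 13.14]

On the log scale the 68% interval is 1.73 ± 0.994 × 0.85 = [0.8847, 2.5753].
Exponentiate: [e^0.8847, e^2.5753] = [2.42, 13.14].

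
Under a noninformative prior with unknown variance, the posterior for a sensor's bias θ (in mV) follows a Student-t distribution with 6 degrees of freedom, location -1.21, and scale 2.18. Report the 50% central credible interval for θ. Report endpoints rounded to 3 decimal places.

[-2.774, 0.354]

The t_6 distribution is symmetric; the 50% interval is -1.21 ± t·2.18 with t_{0.75,6} = 0.718.
Half-width: 0.718 × 2.18 = 1.564.
-1.21 − 1.564 = -2.774; -1.21 + 1.564 = 0.354.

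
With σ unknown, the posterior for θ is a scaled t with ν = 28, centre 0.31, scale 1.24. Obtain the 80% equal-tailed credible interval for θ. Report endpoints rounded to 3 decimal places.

[-1.318, 1.938]

The t_28 distribution is symmetric; the 80% interval is 0.31 ± t·1.24 with t_{0.9,28} = 1.313.
Half-width: 1.313 × 1.24 = 1.628.
0.31 − 1.628 = -1.318; 0.31 + 1.628 = 1.938.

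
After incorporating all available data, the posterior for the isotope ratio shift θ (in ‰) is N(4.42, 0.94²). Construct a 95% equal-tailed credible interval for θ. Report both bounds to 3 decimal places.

[2.578, 6.262]

The posterior is symmetric, so the 95% equal-tailed interval is θ = 4.42 ± z·0.94 with z = 1.960.
Half-width: 1.960 × 0.94 = 1.842.
4.42 − 1.842 = 2.578; 4.42 + 1.842 = 6.262.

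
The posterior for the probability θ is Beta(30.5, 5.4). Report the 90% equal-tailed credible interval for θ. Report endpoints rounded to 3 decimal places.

Posterior: Beta(30.5, 5.4).
Equal-tailed 90% interval: the 0.05 and 0.95 quantiles of Beta(30.5, 5.4).
Posterior mean ≈ 0.850, SD ≈ 0.059; a Normal approximation gives roughly [0.753, 0.946].
Exact: F⁻¹(0.05) = 0.743; F⁻¹(0.95) = 0.934.

[0.743, 0.934]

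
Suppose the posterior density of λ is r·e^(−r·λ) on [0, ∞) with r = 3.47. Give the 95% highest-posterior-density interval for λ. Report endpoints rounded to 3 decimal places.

The exponential density is strictly decreasing on [0, ∞), so the HPD interval is anchored at 0: [0, q] with P(λ ≤ q) = 0.95.
q = −ln(1 − 0.95) / 3.47 = 2.9957 / 3.47 = 0.863.

[0.000, 0.863]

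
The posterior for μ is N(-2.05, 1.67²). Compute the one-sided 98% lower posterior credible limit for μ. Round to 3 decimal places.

Need L with P(μ ≥ L) = 0.98: L = -2.05 − z_{0.02}·1.67.
z = 2.054; L = -2.05 − 2.054 × 1.67 = -5.480.

-5.480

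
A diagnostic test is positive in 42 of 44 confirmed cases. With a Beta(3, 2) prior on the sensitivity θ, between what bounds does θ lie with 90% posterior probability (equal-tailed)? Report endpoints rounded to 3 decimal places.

[0.846, 0.971]

Posterior: Beta(3+42, 2+2) = Beta(45, 4).
Equal-tailed 90% interval: the 0.05 and 0.95 quantiles of Beta(45, 4).
Posterior mean ≈ 0.918, SD ≈ 0.039; a Normal approximation gives roughly [0.855, 0.982].
Exact: F⁻¹(0.05) = 0.846; F⁻¹(0.95) = 0.971.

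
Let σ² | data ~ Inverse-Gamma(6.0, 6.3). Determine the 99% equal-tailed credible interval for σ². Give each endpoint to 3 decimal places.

Inverse-Gamma(6.0, 6.3) quantiles: F⁻¹(0.005) and F⁻¹(0.995).
Equivalently, 1/σ² ~ Gamma(6.0, rate = 6.3); invert its 0.995 and 0.005 quantiles.
Posterior mean ≈ 1.260, SD ≈ 0.630; a Normal approximation gives roughly [-0.363, 2.883].
Exact: lower = 0.445; upper = 4.099.

[0.445, 4.099]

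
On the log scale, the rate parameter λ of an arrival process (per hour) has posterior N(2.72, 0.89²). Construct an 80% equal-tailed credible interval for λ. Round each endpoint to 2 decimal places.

[4.85, 47.49]

On the log scale the 80% interval is 2.72 ± 1.282 × 0.89 = [1.5794, 3.8606].
Exponentiate: [e^1.5794, e^3.8606] = [4.85, 47.49].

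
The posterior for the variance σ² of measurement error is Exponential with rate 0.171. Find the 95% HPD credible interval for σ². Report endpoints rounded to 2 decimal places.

The exponential density is strictly decreasing on [0, ∞), so the HPD interval is anchored at 0: [0, q] with P(σ² ≤ q) = 0.95.
q = −ln(1 − 0.95) / 0.171 = 2.9957 / 0.171 = 17.52.

[0.00, 17.52]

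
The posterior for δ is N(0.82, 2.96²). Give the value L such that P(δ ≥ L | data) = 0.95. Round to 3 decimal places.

Need L with P(δ ≥ L) = 0.95: L = 0.82 − z_{0.05}·2.96.
z = 1.645; L = 0.82 − 1.645 × 2.96 = -4.049.

-4.049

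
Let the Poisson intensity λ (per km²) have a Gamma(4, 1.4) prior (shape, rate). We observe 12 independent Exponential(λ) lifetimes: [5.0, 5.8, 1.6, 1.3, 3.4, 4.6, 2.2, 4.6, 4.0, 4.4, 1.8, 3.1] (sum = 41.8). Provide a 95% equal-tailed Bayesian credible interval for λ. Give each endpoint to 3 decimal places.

Posterior: Gamma(4+12, 1.4+41.8) = Gamma(16, 43.2) (shape, rate).
Equal-tailed 95% interval: Gamma(16, 43.2) quantiles at 0.025 and 0.975.
Posterior mean ≈ 0.370, SD ≈ 0.093; a Normal approximation gives roughly [0.189, 0.552].
Exact: lower = 0.212; upper = 0.573.

[0.212, 0.573]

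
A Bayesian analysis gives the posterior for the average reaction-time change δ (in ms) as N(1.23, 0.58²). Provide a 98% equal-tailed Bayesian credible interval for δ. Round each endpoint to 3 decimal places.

The posterior is symmetric, so the 98% equal-tailed interval is δ = 1.23 ± z·0.58 with z = 2.326.
Half-width: 2.326 × 0.58 = 1.349.
1.23 − 1.349 = -0.119; 1.23 + 1.349 = 2.579.

[-0.119, 2.579]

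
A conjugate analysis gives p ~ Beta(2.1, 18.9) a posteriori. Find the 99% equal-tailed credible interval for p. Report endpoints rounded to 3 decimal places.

Posterior: Beta(2.1, 18.9).
Equal-tailed 99% interval: the 0.005 and 0.995 quantiles of Beta(2.1, 18.9).
Posterior mean ≈ 0.100, SD ≈ 0.064; a Normal approximation gives roughly [-0.065, 0.265].
Exact: F⁻¹(0.005) = 0.006; F⁻¹(0.995) = 0.325.

[0.006, 0.325]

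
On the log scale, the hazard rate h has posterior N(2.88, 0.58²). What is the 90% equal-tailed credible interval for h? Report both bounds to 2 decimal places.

[6.86, 46.25]

On the log scale the 90% interval is 2.88 ± 1.645 × 0.58 = [1.9260, 3.8340].
Exponentiate: [e^1.9260, e^3.8340] = [6.86, 46.25].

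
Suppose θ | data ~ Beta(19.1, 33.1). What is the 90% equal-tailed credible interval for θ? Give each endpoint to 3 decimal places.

Posterior: Beta(19.1, 33.1).
Equal-tailed 90% interval: the 0.05 and 0.95 quantiles of Beta(19.1, 33.1).
Posterior mean ≈ 0.366, SD ≈ 0.066; a Normal approximation gives roughly [0.257, 0.475].
Exact: F⁻¹(0.05) = 0.260; F⁻¹(0.95) = 0.478.

[0.260, 0.478]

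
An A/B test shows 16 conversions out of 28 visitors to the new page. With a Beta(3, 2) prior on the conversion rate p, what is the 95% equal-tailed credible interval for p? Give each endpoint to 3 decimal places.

Posterior: Beta(3+16, 2+12) = Beta(19, 14).
Equal-tailed 95% interval: the 0.025 and 0.975 quantiles of Beta(19, 14).
Posterior mean ≈ 0.576, SD ≈ 0.085; a Normal approximation gives roughly [0.410, 0.742].
Exact: F⁻¹(0.025) = 0.406; F⁻¹(0.975) = 0.736.

[0.406, 0.736]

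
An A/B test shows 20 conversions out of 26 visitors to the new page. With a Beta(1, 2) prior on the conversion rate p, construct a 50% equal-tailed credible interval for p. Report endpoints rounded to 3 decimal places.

[0.671, 0.783]

Posterior: Beta(1+20, 2+6) = Beta(21, 8).
Equal-tailed 50% interval: the 0.25 and 0.75 quantiles of Beta(21, 8).
Posterior mean ≈ 0.724, SD ≈ 0.082; a Normal approximation gives roughly [0.669, 0.779].
Exact: F⁻¹(0.25) = 0.671; F⁻¹(0.75) = 0.783.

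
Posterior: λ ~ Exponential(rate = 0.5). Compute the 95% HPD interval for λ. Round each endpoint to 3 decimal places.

[0.000, 5.991]

The exponential density is strictly decreasing on [0, ∞), so the HPD interval is anchored at 0: [0, q] with P(λ ≤ q) = 0.95.
q = −ln(1 − 0.95) / 0.5 = 2.9957 / 0.5 = 5.991.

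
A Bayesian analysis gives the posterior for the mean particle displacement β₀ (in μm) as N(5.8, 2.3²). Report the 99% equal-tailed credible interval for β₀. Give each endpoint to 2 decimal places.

[-0.12, 11.72]

The posterior is symmetric, so the 99% equal-tailed interval is β₀ = 5.8 ± z·2.3 with z = 2.576.
Half-width: 2.576 × 2.3 = 5.92.
5.8 − 5.92 = -0.12; 5.8 + 5.92 = 11.72.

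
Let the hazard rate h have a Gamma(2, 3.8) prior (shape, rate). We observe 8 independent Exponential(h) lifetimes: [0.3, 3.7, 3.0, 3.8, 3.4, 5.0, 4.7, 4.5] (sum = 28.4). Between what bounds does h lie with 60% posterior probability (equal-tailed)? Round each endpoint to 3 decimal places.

[0.226, 0.389]

Posterior: Gamma(2+8, 3.8+28.4) = Gamma(10, 32.2) (shape, rate).
Equal-tailed 60% interval: Gamma(10, 32.2) quantiles at 0.2 and 0.8.
Posterior mean ≈ 0.311, SD ≈ 0.098; a Normal approximation gives roughly [0.228, 0.393].
Exact: lower = 0.226; upper = 0.389.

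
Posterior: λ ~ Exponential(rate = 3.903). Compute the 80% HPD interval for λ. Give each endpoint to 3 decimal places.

[0.000, 0.412]

The exponential density is strictly decreasing on [0, ∞), so the HPD interval is anchored at 0: [0, q] with P(λ ≤ q) = 0.80.
q = −ln(1 − 0.80) / 3.903 = 1.6094 / 3.903 = 0.412.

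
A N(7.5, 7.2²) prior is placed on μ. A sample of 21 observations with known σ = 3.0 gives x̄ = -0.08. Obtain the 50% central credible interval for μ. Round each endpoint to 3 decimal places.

Posterior precision = 1/7.2² + 21/3.0² = 0.0193 + 2.3333 = 2.3526, so posterior SD = 0.6520.
Posterior mean = (7.5/7.2² + 21·-0.08/3.0²) / 2.3526 = -0.0178.
Interval: -0.0178 ± 0.674 × 0.6520 → [-0.458, 0.422].

[-0.458, 0.422]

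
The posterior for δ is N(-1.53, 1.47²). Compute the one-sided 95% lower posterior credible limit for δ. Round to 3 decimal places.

-3.948

Need L with P(δ ≥ L) = 0.95: L = -1.53 − z_{0.05}·1.47.
z = 1.645; L = -1.53 − 1.645 × 1.47 = -3.948.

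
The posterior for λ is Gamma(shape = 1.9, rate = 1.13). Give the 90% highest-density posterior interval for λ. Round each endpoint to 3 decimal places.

The posterior is unimodal and skewed, so the HPD interval has equal density at both endpoints and is the shortest 90% interval.
Solving f(0.054) = f(3.339) with F(3.339) − F(0.054) = 0.90 gives [0.054, 3.339].
For comparison, the equal-tailed interval is [0.280, 4.054]; the HPD is narrower and shifted toward the mode.

[0.054, 3.339]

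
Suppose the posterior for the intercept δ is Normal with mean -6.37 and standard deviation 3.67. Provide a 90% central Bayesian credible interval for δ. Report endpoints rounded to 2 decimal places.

The posterior is symmetric, so the 90% equal-tailed interval is δ = -6.37 ± z·3.67 with z = 1.645.
Half-width: 1.645 × 3.67 = 6.04.
-6.37 − 6.04 = -12.41; -6.37 + 6.04 = -0.33.

[-12.41, -0.33]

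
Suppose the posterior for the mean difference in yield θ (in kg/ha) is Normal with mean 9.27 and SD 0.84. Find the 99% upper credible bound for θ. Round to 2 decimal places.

11.22

Need U with P(θ ≤ U) = 0.99: U = 9.27 + z_{0.01}·0.84.
z = 2.326; U = 9.27 + 2.326 × 0.84 = 11.22.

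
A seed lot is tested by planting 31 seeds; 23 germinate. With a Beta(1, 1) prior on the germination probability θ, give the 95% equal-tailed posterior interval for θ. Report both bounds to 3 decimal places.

[0.566, 0.863]

Posterior: Beta(1+23, 1+8) = Beta(24, 9).
Equal-tailed 95% interval: the 0.025 and 0.975 quantiles of Beta(24, 9).
Posterior mean ≈ 0.727, SD ≈ 0.076; a Normal approximation gives roughly [0.578, 0.877].
Exact: F⁻¹(0.025) = 0.566; F⁻¹(0.975) = 0.863.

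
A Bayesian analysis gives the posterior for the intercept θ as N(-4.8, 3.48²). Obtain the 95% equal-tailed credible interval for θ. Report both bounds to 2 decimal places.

The posterior is symmetric, so the 95% equal-tailed interval is θ = -4.8 ± z·3.48 with z = 1.960.
Half-width: 1.960 × 3.48 = 6.82.
-4.8 − 6.82 = -11.62; -4.8 + 6.82 = 2.02.

[-11.62, 2.02]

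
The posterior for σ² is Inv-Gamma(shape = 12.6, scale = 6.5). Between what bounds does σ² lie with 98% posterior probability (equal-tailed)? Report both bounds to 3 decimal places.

[0.292, 1.115]

Inverse-Gamma(12.6, 6.5) quantiles: F⁻¹(0.01) and F⁻¹(0.99).
Equivalently, 1/σ² ~ Gamma(12.6, rate = 6.5); invert its 0.99 and 0.01 quantiles.
Posterior mean ≈ 0.560, SD ≈ 0.172; a Normal approximation gives roughly [0.160, 0.961].
Exact: lower = 0.292; upper = 1.115.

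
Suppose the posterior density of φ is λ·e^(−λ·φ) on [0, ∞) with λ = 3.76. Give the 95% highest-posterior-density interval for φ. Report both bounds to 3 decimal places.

[0.000, 0.797]

The exponential density is strictly decreasing on [0, ∞), so the HPD interval is anchored at 0: [0, q] with P(φ ≤ q) = 0.95.
q = −ln(1 − 0.95) / 3.76 = 2.9957 / 3.76 = 0.797.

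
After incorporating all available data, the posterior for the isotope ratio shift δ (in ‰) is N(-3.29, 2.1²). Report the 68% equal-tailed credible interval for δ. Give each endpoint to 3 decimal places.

The posterior is symmetric, so the 68% equal-tailed interval is δ = -3.29 ± z·2.1 with z = 0.994.
Half-width: 0.994 × 2.1 = 2.088.
-3.29 − 2.088 = -5.378; -3.29 + 2.088 = -1.202.

[-5.378, -1.202]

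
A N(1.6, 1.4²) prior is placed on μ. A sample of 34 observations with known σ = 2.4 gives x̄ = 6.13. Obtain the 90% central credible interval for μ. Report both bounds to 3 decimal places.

Posterior precision = 1/1.4² + 34/2.4² = 0.5102 + 5.9028 = 6.4130, so posterior SD = 0.3949.
Posterior mean = (1.6/1.4² + 34·6.13/2.4²) / 6.4130 = 5.7696.
Interval: 5.7696 ± 1.645 × 0.3949 → [5.120, 6.419].

[5.120, 6.419]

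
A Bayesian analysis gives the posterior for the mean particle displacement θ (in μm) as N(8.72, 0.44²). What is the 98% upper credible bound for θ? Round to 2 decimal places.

9.62

Need U with P(θ ≤ U) = 0.98: U = 8.72 + z_{0.02}·0.44.
z = 2.054; U = 8.72 + 2.054 × 0.44 = 9.62.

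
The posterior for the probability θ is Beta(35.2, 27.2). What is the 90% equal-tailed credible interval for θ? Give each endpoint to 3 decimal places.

Posterior: Beta(35.2, 27.2).
Equal-tailed 90% interval: the 0.05 and 0.95 quantiles of Beta(35.2, 27.2).
Posterior mean ≈ 0.564, SD ≈ 0.062; a Normal approximation gives roughly [0.462, 0.667].
Exact: F⁻¹(0.05) = 0.460; F⁻¹(0.95) = 0.665.

[0.460, 0.665]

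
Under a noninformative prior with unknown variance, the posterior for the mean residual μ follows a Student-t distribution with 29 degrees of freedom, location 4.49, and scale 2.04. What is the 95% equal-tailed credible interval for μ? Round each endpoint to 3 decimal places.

[0.318, 8.662]

The t_29 distribution is symmetric; the 95% interval is 4.49 ± t·2.04 with t_{0.975,29} = 2.045.
Half-width: 2.045 × 2.04 = 4.172.
4.49 − 4.172 = 0.318; 4.49 + 4.172 = 8.662.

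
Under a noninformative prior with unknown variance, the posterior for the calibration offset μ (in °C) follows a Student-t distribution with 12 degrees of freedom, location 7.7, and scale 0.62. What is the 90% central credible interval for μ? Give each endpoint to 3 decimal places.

The t_12 distribution is symmetric; the 90% interval is 7.7 ± t·0.62 with t_{0.95,12} = 1.782.
Half-width: 1.782 × 0.62 = 1.105.
7.7 − 1.105 = 6.595; 7.7 + 1.105 = 8.805.

[6.595, 8.805]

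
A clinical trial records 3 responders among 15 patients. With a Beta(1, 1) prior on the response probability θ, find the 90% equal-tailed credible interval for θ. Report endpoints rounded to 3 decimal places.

Posterior: Beta(1+3, 1+12) = Beta(4, 13).
Equal-tailed 90% interval: the 0.05 and 0.95 quantiles of Beta(4, 13).
Posterior mean ≈ 0.235, SD ≈ 0.100; a Normal approximation gives roughly [0.071, 0.400].
Exact: F⁻¹(0.05) = 0.090; F⁻¹(0.95) = 0.417.

[0.090, 0.417]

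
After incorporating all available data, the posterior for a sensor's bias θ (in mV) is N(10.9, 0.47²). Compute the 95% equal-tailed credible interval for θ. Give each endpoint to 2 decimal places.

The posterior is symmetric, so the 95% equal-tailed interval is θ = 10.9 ± z·0.47 with z = 1.960.
Half-width: 1.960 × 0.47 = 0.92.
10.9 − 0.92 = 9.98; 10.9 + 0.92 = 11.82.

[9.98, 11.82]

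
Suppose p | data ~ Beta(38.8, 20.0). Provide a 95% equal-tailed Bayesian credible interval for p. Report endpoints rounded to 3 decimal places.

Posterior: Beta(38.8, 20.0).
Equal-tailed 95% interval: the 0.025 and 0.975 quantiles of Beta(38.8, 20.0).
Posterior mean ≈ 0.660, SD ≈ 0.061; a Normal approximation gives roughly [0.540, 0.780].
Exact: F⁻¹(0.025) = 0.535; F⁻¹(0.975) = 0.774.

[0.535, 0.774]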